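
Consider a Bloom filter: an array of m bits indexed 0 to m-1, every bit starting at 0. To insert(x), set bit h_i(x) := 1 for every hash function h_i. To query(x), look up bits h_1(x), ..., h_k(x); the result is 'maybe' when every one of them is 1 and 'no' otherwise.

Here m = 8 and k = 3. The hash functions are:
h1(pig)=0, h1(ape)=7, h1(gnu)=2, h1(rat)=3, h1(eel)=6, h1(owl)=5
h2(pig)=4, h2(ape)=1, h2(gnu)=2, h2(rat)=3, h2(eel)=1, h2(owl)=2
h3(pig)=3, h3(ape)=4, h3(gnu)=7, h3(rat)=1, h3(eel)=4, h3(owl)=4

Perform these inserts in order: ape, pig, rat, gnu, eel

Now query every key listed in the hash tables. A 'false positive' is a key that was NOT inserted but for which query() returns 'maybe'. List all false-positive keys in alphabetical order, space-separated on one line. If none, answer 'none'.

Answer: none

Derivation:
Start: bits=00000000
After insert 'ape': sets bits 1 4 7 -> bits=01001001
After insert 'pig': sets bits 0 3 4 -> bits=11011001
After insert 'rat': sets bits 1 3 -> bits=11011001
After insert 'gnu': sets bits 2 7 -> bits=11111001
After insert 'eel': sets bits 1 4 6 -> bits=11111011
Not inserted: owl — query each against bits=11111011:
query owl: checks bit2=1, bit4=1, bit5=0 (has a 0) -> no => not a false positive
False positives (alphabetical): none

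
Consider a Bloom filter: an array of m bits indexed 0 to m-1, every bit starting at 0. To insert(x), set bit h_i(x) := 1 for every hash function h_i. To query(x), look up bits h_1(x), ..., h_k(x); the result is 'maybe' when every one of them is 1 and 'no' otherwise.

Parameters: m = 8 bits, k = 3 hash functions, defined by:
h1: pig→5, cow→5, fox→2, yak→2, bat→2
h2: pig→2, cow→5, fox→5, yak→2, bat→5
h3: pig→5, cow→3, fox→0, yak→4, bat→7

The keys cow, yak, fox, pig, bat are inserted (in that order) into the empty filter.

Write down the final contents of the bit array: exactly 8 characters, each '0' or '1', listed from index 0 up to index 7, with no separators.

Answer: 10111101

Derivation:
Start: bits=00000000
After insert 'cow': sets bits 3 5 -> bits=00010100
After insert 'yak': sets bits 2 4 -> bits=00111100
After insert 'fox': sets bits 0 2 5 -> bits=10111100
After insert 'pig': sets bits 2 5 -> bits=10111100
After insert 'bat': sets bits 2 5 7 -> bits=10111101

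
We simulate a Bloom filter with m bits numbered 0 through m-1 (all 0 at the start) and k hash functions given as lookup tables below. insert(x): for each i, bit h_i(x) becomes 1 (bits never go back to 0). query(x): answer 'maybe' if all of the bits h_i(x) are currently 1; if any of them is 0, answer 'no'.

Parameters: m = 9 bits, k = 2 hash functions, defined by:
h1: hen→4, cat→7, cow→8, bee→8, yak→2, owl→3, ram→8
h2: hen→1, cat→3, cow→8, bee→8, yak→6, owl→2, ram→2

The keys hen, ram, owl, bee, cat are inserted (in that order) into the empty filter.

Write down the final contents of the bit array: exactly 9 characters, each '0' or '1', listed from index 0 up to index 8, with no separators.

Start: bits=000000000
After insert 'hen': sets bits 1 4 -> bits=010010000
After insert 'ram': sets bits 2 8 -> bits=011010001
After insert 'owl': sets bits 2 3 -> bits=011110001
After insert 'bee': sets bits 8 -> bits=011110001
After insert 'cat': sets bits 3 7 -> bits=011110011

Answer: 011110011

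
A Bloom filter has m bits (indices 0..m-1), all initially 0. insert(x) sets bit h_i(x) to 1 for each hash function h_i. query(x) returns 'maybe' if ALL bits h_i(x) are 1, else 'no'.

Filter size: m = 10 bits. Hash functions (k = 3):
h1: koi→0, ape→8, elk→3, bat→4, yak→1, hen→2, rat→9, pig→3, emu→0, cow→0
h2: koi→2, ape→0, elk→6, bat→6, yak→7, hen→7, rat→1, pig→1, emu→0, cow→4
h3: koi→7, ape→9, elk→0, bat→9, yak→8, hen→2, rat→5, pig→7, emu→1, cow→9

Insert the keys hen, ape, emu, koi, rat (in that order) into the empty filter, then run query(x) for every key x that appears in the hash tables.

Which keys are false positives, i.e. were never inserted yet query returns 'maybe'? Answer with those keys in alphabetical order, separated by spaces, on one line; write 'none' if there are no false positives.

Answer: yak

Derivation:
Start: bits=0000000000
After insert 'hen': sets bits 2 7 -> bits=0010000100
After insert 'ape': sets bits 0 8 9 -> bits=1010000111
After insert 'emu': sets bits 0 1 -> bits=1110000111
After insert 'koi': sets bits 0 2 7 -> bits=1110000111
After insert 'rat': sets bits 1 5 9 -> bits=1110010111
Not inserted: bat cow elk pig yak — query each against bits=1110010111:
query bat: checks bit4=0, bit6=0, bit9=1 (has a 0) -> no => not a false positive
query cow: checks bit0=1, bit4=0, bit9=1 (has a 0) -> no => not a false positive
query elk: checks bit0=1, bit3=0, bit6=0 (has a 0) -> no => not a false positive
query pig: checks bit1=1, bit3=0, bit7=1 (has a 0) -> no => not a false positive
query yak: checks bit1=1, bit7=1, bit8=1 (all 1) -> maybe => FALSE POSITIVE
False positives (alphabetical): yak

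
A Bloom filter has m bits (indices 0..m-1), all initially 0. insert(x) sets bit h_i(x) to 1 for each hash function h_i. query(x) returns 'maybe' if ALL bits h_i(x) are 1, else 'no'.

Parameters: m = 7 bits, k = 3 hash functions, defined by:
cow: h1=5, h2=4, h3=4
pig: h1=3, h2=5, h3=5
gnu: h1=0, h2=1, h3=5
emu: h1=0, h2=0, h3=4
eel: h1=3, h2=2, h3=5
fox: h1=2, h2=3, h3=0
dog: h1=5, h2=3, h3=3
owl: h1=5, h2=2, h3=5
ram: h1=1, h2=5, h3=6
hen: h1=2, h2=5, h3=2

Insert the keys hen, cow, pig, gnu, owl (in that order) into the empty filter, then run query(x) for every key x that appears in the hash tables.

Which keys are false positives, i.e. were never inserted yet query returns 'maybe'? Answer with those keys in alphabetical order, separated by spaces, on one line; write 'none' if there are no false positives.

Start: bits=0000000
After insert 'hen': sets bits 2 5 -> bits=0010010
After insert 'cow': sets bits 4 5 -> bits=0010110
After insert 'pig': sets bits 3 5 -> bits=0011110
After insert 'gnu': sets bits 0 1 5 -> bits=1111110
After insert 'owl': sets bits 2 5 -> bits=1111110
Not inserted: dog eel emu fox ram — query each against bits=1111110:
query dog: checks bit3=1, bit5=1 (all 1) -> maybe => FALSE POSITIVE
query eel: checks bit2=1, bit3=1, bit5=1 (all 1) -> maybe => FALSE POSITIVE
query emu: checks bit0=1, bit4=1 (all 1) -> maybe => FALSE POSITIVE
query fox: checks bit0=1, bit2=1, bit3=1 (all 1) -> maybe => FALSE POSITIVE
query ram: checks bit1=1, bit5=1, bit6=0 (has a 0) -> no => not a false positive
False positives (alphabetical): dog eel emu fox

Answer: dog eel emu fox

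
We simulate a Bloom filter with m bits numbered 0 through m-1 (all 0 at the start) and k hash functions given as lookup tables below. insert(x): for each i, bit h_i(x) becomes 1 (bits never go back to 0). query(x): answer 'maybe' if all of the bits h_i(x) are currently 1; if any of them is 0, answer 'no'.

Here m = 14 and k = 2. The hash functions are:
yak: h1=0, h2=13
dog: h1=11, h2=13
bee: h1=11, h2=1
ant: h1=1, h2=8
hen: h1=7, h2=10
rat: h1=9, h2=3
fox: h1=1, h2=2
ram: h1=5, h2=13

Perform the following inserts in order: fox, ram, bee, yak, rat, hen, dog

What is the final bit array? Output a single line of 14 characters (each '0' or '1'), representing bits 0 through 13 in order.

Answer: 11110101011101

Derivation:
Start: bits=00000000000000
After insert 'fox': sets bits 1 2 -> bits=01100000000000
After insert 'ram': sets bits 5 13 -> bits=01100100000001
After insert 'bee': sets bits 1 11 -> bits=01100100000101
After insert 'yak': sets bits 0 13 -> bits=11100100000101
After insert 'rat': sets bits 3 9 -> bits=11110100010101
After insert 'hen': sets bits 7 10 -> bits=11110101011101
After insert 'dog': sets bits 11 13 -> bits=11110101011101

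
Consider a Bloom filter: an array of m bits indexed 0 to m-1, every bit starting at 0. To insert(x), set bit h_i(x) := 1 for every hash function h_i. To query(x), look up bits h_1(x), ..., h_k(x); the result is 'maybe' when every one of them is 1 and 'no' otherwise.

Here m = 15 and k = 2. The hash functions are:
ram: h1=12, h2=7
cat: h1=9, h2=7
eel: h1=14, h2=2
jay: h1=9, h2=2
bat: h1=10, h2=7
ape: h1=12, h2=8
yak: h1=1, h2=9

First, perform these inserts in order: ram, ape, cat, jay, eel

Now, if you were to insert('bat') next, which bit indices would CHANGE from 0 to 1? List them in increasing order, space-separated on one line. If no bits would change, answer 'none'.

Answer: 10

Derivation:
Start: bits=000000000000000
After insert 'ram': sets bits 7 12 -> bits=000000010000100
After insert 'ape': sets bits 8 12 -> bits=000000011000100
After insert 'cat': sets bits 7 9 -> bits=000000011100100
After insert 'jay': sets bits 2 9 -> bits=001000011100100
After insert 'eel': sets bits 2 14 -> bits=001000011100101
insert 'bat' would touch bits 7 10; currently bit7=1, bit10=0
Bits that are 0 among those (would change 0->1): 10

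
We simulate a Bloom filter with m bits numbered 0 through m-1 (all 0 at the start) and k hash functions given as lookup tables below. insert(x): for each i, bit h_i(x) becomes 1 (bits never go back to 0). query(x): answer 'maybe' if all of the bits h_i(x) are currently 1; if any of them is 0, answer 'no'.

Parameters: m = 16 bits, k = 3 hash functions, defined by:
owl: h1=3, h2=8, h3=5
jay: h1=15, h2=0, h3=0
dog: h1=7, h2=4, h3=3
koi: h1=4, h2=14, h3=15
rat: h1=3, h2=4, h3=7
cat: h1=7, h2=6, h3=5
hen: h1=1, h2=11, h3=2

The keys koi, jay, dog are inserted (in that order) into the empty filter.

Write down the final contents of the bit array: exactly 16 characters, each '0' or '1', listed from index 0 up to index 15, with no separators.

Answer: 1001100100000011

Derivation:
Start: bits=0000000000000000
After insert 'koi': sets bits 4 14 15 -> bits=0000100000000011
After insert 'jay': sets bits 0 15 -> bits=1000100000000011
After insert 'dog': sets bits 3 4 7 -> bits=1001100100000011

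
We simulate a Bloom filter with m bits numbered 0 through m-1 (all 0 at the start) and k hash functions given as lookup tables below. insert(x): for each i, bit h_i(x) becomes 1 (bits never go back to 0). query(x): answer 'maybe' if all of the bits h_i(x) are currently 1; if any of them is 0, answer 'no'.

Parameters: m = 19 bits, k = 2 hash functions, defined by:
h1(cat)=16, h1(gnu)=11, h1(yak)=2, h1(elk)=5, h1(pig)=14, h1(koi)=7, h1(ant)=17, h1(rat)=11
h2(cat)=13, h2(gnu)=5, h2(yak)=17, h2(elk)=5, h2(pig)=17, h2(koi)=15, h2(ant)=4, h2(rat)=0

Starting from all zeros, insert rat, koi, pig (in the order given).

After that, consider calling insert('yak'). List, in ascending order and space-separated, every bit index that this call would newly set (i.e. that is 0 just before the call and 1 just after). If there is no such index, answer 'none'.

Start: bits=0000000000000000000
After insert 'rat': sets bits 0 11 -> bits=1000000000010000000
After insert 'koi': sets bits 7 15 -> bits=1000000100010001000
After insert 'pig': sets bits 14 17 -> bits=1000000100010011010
insert 'yak' would touch bits 2 17; currently bit2=0, bit17=1
Bits that are 0 among those (would change 0->1): 2

Answer: 2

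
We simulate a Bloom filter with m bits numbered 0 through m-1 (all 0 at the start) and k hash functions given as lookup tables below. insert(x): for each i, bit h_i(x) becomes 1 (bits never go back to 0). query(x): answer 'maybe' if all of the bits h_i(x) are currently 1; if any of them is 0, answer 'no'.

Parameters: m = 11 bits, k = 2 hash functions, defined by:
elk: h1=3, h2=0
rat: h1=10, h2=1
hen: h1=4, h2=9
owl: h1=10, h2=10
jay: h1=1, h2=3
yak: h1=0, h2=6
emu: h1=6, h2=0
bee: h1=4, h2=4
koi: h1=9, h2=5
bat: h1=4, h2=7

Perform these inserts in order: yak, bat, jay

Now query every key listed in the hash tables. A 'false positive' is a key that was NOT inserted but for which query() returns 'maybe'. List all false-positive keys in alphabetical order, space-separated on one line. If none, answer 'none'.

Answer: bee elk emu

Derivation:
Start: bits=00000000000
After insert 'yak': sets bits 0 6 -> bits=10000010000
After insert 'bat': sets bits 4 7 -> bits=10001011000
After insert 'jay': sets bits 1 3 -> bits=11011011000
Not inserted: bee elk emu hen koi owl rat — query each against bits=11011011000:
query bee: checks bit4=1 (all 1) -> maybe => FALSE POSITIVE
query elk: checks bit0=1, bit3=1 (all 1) -> maybe => FALSE POSITIVE
query emu: checks bit0=1, bit6=1 (all 1) -> maybe => FALSE POSITIVE
query hen: checks bit4=1, bit9=0 (has a 0) -> no => not a false positive
query koi: checks bit5=0, bit9=0 (has a 0) -> no => not a false positive
query owl: checks bit10=0 (has a 0) -> no => not a false positive
query rat: checks bit1=1, bit10=0 (has a 0) -> no => not a false positive
False positives (alphabetical): bee elk emu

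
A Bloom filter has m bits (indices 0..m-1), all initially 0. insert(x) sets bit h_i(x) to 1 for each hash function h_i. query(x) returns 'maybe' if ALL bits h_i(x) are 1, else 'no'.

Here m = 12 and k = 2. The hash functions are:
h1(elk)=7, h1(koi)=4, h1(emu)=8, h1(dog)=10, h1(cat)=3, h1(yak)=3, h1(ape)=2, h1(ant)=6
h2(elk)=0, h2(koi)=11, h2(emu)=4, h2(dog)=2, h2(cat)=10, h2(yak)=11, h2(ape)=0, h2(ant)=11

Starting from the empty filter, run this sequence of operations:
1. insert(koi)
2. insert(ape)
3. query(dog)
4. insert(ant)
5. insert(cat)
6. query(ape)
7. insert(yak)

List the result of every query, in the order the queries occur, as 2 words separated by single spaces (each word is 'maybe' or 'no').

Answer: no maybe

Derivation:
Start: bits=000000000000
Op 1: insert koi -> sets bits 4 11 -> bits=000010000001
Op 2: insert ape -> sets bits 0 2 -> bits=101010000001
Op 3: query dog -> checks bit2=1, bit10=0 (has a 0) -> no
Op 4: insert ant -> sets bits 6 11 -> bits=101010100001
Op 5: insert cat -> sets bits 3 10 -> bits=101110100011
Op 6: query ape -> checks bit0=1, bit2=1 (all 1) -> maybe
Op 7: insert yak -> sets bits 3 11 -> bits=101110100011
Query results in order: no maybe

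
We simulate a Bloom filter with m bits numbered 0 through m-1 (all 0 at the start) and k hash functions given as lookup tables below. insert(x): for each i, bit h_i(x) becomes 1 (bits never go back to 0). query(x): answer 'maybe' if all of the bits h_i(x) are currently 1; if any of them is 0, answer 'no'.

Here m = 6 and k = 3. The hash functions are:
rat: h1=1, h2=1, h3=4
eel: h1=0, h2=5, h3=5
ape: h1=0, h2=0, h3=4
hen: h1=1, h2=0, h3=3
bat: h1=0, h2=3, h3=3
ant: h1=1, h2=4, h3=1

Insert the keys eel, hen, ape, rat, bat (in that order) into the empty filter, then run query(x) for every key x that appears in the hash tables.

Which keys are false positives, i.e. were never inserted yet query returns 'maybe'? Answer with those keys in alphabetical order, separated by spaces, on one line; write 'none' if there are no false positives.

Answer: ant

Derivation:
Start: bits=000000
After insert 'eel': sets bits 0 5 -> bits=100001
After insert 'hen': sets bits 0 1 3 -> bits=110101
After insert 'ape': sets bits 0 4 -> bits=110111
After insert 'rat': sets bits 1 4 -> bits=110111
After insert 'bat': sets bits 0 3 -> bits=110111
Not inserted: ant — query each against bits=110111:
query ant: checks bit1=1, bit4=1 (all 1) -> maybe => FALSE POSITIVE
False positives (alphabetical): ant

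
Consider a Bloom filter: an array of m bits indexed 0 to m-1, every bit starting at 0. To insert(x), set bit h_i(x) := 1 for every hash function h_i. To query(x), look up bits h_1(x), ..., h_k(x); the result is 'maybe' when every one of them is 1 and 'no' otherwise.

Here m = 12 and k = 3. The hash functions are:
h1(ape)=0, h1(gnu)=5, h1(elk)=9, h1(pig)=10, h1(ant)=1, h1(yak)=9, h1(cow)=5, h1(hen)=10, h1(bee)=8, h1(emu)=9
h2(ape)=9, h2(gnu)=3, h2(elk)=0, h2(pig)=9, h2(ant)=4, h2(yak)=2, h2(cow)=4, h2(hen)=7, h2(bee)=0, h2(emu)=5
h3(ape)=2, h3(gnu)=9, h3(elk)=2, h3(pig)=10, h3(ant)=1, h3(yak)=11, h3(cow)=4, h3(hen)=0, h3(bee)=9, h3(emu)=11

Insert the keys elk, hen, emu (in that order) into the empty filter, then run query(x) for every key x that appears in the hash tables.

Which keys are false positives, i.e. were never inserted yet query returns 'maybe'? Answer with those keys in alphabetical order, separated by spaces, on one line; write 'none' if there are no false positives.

Start: bits=000000000000
After insert 'elk': sets bits 0 2 9 -> bits=101000000100
After insert 'hen': sets bits 0 7 10 -> bits=101000010110
After insert 'emu': sets bits 5 9 11 -> bits=101001010111
Not inserted: ant ape bee cow gnu pig yak — query each against bits=101001010111:
query ant: checks bit1=0, bit4=0 (has a 0) -> no => not a false positive
query ape: checks bit0=1, bit2=1, bit9=1 (all 1) -> maybe => FALSE POSITIVE
query bee: checks bit0=1, bit8=0, bit9=1 (has a 0) -> no => not a false positive
query cow: checks bit4=0, bit5=1 (has a 0) -> no => not a false positive
query gnu: checks bit3=0, bit5=1, bit9=1 (has a 0) -> no => not a false positive
query pig: checks bit9=1, bit10=1 (all 1) -> maybe => FALSE POSITIVE
query yak: checks bit2=1, bit9=1, bit11=1 (all 1) -> maybe => FALSE POSITIVE
False positives (alphabetical): ape pig yak

Answer: ape pig yak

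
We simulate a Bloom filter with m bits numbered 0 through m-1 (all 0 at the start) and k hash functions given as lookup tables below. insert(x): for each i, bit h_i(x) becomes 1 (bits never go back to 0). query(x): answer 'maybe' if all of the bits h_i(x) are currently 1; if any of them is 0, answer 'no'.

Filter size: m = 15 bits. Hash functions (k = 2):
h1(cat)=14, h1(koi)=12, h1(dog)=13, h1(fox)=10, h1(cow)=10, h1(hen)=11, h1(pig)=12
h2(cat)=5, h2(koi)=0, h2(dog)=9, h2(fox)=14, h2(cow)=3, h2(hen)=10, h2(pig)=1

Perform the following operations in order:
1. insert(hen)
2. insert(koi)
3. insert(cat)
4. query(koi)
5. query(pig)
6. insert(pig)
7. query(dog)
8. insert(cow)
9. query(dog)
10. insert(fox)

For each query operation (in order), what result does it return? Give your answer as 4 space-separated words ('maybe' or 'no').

Start: bits=000000000000000
Op 1: insert hen -> sets bits 10 11 -> bits=000000000011000
Op 2: insert koi -> sets bits 0 12 -> bits=100000000011100
Op 3: insert cat -> sets bits 5 14 -> bits=100001000011101
Op 4: query koi -> checks bit0=1, bit12=1 (all 1) -> maybe
Op 5: query pig -> checks bit1=0, bit12=1 (has a 0) -> no
Op 6: insert pig -> sets bits 1 12 -> bits=110001000011101
Op 7: query dog -> checks bit9=0, bit13=0 (has a 0) -> no
Op 8: insert cow -> sets bits 3 10 -> bits=110101000011101
Op 9: query dog -> checks bit9=0, bit13=0 (has a 0) -> no
Op 10: insert fox -> sets bits 10 14 -> bits=110101000011101
Query results in order: maybe no no no

Answer: maybe no no no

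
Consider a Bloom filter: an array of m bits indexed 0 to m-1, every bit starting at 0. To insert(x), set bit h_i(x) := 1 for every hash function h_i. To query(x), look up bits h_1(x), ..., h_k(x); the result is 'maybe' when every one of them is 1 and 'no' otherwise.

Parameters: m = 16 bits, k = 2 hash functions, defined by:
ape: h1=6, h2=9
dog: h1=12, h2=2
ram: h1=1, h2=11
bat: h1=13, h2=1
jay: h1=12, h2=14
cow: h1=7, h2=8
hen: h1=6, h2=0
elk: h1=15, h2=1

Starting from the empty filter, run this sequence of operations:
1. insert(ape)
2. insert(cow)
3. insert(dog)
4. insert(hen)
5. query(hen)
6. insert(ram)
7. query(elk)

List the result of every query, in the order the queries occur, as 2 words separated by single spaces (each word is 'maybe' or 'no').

Answer: maybe no

Derivation:
Start: bits=0000000000000000
Op 1: insert ape -> sets bits 6 9 -> bits=0000001001000000
Op 2: insert cow -> sets bits 7 8 -> bits=0000001111000000
Op 3: insert dog -> sets bits 2 12 -> bits=0010001111001000
Op 4: insert hen -> sets bits 0 6 -> bits=1010001111001000
Op 5: query hen -> checks bit0=1, bit6=1 (all 1) -> maybe
Op 6: insert ram -> sets bits 1 11 -> bits=1110001111011000
Op 7: query elk -> checks bit1=1, bit15=0 (has a 0) -> no
Query results in order: maybe no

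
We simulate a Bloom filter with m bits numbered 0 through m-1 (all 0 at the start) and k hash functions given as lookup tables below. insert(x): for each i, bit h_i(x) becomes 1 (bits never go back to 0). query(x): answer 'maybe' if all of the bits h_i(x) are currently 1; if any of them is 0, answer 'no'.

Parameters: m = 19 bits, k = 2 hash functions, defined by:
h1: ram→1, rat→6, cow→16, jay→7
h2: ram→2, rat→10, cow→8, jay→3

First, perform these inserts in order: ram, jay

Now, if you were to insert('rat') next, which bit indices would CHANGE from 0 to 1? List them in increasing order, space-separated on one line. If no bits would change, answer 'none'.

Start: bits=0000000000000000000
After insert 'ram': sets bits 1 2 -> bits=0110000000000000000
After insert 'jay': sets bits 3 7 -> bits=0111000100000000000
insert 'rat' would touch bits 6 10; currently bit6=0, bit10=0
Bits that are 0 among those (would change 0->1): 6 10

Answer: 6 10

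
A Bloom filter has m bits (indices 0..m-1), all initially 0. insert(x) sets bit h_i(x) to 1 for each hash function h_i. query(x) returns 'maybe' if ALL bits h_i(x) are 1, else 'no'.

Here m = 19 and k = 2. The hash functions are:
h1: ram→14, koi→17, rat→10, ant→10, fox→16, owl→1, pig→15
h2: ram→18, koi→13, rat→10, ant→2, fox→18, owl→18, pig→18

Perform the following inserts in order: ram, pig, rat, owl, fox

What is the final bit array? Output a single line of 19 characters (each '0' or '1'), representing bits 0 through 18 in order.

Start: bits=0000000000000000000
After insert 'ram': sets bits 14 18 -> bits=0000000000000010001
After insert 'pig': sets bits 15 18 -> bits=0000000000000011001
After insert 'rat': sets bits 10 -> bits=0000000000100011001
After insert 'owl': sets bits 1 18 -> bits=0100000000100011001
After insert 'fox': sets bits 16 18 -> bits=0100000000100011101

Answer: 0100000000100011101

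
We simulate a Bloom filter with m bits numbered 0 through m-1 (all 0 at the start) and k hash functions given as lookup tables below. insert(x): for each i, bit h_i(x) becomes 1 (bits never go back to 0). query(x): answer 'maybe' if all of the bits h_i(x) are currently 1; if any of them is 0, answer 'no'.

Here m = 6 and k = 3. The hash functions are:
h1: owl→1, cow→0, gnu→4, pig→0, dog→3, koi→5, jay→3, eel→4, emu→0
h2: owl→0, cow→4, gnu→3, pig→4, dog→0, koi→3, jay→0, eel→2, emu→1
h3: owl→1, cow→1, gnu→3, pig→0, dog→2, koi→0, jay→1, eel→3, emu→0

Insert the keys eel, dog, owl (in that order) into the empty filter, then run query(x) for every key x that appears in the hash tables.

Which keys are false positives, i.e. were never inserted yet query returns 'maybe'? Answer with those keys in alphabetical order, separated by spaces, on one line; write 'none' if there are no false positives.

Start: bits=000000
After insert 'eel': sets bits 2 3 4 -> bits=001110
After insert 'dog': sets bits 0 2 3 -> bits=101110
After insert 'owl': sets bits 0 1 -> bits=111110
Not inserted: cow emu gnu jay koi pig — query each against bits=111110:
query cow: checks bit0=1, bit1=1, bit4=1 (all 1) -> maybe => FALSE POSITIVE
query emu: checks bit0=1, bit1=1 (all 1) -> maybe => FALSE POSITIVE
query gnu: checks bit3=1, bit4=1 (all 1) -> maybe => FALSE POSITIVE
query jay: checks bit0=1, bit1=1, bit3=1 (all 1) -> maybe => FALSE POSITIVE
query koi: checks bit0=1, bit3=1, bit5=0 (has a 0) -> no => not a false positive
query pig: checks bit0=1, bit4=1 (all 1) -> maybe => FALSE POSITIVE
False positives (alphabetical): cow emu gnu jay pig

Answer: cow emu gnu jay pig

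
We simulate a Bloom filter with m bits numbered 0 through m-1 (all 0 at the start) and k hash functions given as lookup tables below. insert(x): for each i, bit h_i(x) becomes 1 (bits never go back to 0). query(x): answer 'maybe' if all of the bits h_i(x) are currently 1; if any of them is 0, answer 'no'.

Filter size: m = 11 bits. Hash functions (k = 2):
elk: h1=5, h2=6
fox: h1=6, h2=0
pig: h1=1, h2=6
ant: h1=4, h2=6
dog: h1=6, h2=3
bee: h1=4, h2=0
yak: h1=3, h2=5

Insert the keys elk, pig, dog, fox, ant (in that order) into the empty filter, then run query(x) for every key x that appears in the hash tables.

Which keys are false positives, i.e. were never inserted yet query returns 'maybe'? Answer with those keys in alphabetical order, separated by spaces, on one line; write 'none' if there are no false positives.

Answer: bee yak

Derivation:
Start: bits=00000000000
After insert 'elk': sets bits 5 6 -> bits=00000110000
After insert 'pig': sets bits 1 6 -> bits=01000110000
After insert 'dog': sets bits 3 6 -> bits=01010110000
After insert 'fox': sets bits 0 6 -> bits=11010110000
After insert 'ant': sets bits 4 6 -> bits=11011110000
Not inserted: bee yak — query each against bits=11011110000:
query bee: checks bit0=1, bit4=1 (all 1) -> maybe => FALSE POSITIVE
query yak: checks bit3=1, bit5=1 (all 1) -> maybe => FALSE POSITIVE
False positives (alphabetical): bee yak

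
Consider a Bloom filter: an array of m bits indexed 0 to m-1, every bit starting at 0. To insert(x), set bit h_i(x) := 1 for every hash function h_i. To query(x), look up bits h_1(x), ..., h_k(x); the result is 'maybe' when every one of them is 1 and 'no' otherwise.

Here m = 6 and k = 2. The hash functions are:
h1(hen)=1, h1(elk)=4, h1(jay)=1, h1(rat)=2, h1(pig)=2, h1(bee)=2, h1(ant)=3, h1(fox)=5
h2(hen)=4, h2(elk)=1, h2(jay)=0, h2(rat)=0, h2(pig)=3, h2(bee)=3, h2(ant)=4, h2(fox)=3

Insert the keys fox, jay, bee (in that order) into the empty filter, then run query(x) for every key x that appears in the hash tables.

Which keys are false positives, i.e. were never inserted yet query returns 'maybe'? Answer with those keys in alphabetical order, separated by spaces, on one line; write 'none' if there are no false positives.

Answer: pig rat

Derivation:
Start: bits=000000
After insert 'fox': sets bits 3 5 -> bits=000101
After insert 'jay': sets bits 0 1 -> bits=110101
After insert 'bee': sets bits 2 3 -> bits=111101
Not inserted: ant elk hen pig rat — query each against bits=111101:
query ant: checks bit3=1, bit4=0 (has a 0) -> no => not a false positive
query elk: checks bit1=1, bit4=0 (has a 0) -> no => not a false positive
query hen: checks bit1=1, bit4=0 (has a 0) -> no => not a false positive
query pig: checks bit2=1, bit3=1 (all 1) -> maybe => FALSE POSITIVE
query rat: checks bit0=1, bit2=1 (all 1) -> maybe => FALSE POSITIVE
False positives (alphabetical): pig rat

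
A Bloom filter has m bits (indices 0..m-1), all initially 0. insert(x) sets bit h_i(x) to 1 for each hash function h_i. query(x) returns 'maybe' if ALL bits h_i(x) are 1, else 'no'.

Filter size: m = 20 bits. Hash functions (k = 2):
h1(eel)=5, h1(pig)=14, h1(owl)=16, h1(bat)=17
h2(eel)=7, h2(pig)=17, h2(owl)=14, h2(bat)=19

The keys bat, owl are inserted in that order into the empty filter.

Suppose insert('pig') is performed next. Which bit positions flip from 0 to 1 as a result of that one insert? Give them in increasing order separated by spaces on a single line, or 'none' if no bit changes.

Answer: none

Derivation:
Start: bits=00000000000000000000
After insert 'bat': sets bits 17 19 -> bits=00000000000000000101
After insert 'owl': sets bits 14 16 -> bits=00000000000000101101
insert 'pig' would touch bits 14 17; currently bit14=1, bit17=1
Bits that are 0 among those (would change 0->1): none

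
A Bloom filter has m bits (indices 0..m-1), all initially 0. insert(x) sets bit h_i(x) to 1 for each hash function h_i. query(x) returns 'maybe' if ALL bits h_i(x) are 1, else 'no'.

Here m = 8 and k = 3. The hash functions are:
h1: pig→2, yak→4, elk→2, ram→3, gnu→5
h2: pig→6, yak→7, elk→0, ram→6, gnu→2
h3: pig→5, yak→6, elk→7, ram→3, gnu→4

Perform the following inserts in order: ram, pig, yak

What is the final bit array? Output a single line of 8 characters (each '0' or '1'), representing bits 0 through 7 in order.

Start: bits=00000000
After insert 'ram': sets bits 3 6 -> bits=00010010
After insert 'pig': sets bits 2 5 6 -> bits=00110110
After insert 'yak': sets bits 4 6 7 -> bits=00111111

Answer: 00111111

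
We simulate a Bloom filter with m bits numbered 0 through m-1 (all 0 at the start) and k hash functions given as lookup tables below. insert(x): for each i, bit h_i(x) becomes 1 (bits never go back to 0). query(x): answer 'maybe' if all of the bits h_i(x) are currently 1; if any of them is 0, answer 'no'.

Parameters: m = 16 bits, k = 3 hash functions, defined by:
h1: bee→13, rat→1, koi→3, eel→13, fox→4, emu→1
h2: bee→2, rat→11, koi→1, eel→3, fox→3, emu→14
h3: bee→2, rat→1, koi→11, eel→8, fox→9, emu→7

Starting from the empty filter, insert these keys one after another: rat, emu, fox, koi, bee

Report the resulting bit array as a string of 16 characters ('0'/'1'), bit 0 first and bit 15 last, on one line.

Start: bits=0000000000000000
After insert 'rat': sets bits 1 11 -> bits=0100000000010000
After insert 'emu': sets bits 1 7 14 -> bits=0100000100010010
After insert 'fox': sets bits 3 4 9 -> bits=0101100101010010
After insert 'koi': sets bits 1 3 11 -> bits=0101100101010010
After insert 'bee': sets bits 2 13 -> bits=0111100101010110

Answer: 0111100101010110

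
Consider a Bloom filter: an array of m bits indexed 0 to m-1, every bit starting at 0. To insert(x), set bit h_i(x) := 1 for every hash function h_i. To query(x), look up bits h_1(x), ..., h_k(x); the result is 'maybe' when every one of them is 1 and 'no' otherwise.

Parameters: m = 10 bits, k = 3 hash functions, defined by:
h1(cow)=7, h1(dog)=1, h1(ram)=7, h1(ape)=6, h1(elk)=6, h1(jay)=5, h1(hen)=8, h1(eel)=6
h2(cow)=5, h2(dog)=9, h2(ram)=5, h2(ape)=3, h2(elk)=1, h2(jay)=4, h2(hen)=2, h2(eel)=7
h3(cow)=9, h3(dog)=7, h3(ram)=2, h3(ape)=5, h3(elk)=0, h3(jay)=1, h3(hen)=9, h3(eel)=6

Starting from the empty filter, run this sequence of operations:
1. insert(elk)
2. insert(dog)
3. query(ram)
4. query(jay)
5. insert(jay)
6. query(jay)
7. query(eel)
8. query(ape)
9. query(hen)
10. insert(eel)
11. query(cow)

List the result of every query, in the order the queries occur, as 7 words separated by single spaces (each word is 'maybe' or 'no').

Start: bits=0000000000
Op 1: insert elk -> sets bits 0 1 6 -> bits=1100001000
Op 2: insert dog -> sets bits 1 7 9 -> bits=1100001101
Op 3: query ram -> checks bit2=0, bit5=0, bit7=1 (has a 0) -> no
Op 4: query jay -> checks bit1=1, bit4=0, bit5=0 (has a 0) -> no
Op 5: insert jay -> sets bits 1 4 5 -> bits=1100111101
Op 6: query jay -> checks bit1=1, bit4=1, bit5=1 (all 1) -> maybe
Op 7: query eel -> checks bit6=1, bit7=1 (all 1) -> maybe
Op 8: query ape -> checks bit3=0, bit5=1, bit6=1 (has a 0) -> no
Op 9: query hen -> checks bit2=0, bit8=0, bit9=1 (has a 0) -> no
Op 10: insert eel -> sets bits 6 7 -> bits=1100111101
Op 11: query cow -> checks bit5=1, bit7=1, bit9=1 (all 1) -> maybe
Query results in order: no no maybe maybe no no maybe

Answer: no no maybe maybe no no maybe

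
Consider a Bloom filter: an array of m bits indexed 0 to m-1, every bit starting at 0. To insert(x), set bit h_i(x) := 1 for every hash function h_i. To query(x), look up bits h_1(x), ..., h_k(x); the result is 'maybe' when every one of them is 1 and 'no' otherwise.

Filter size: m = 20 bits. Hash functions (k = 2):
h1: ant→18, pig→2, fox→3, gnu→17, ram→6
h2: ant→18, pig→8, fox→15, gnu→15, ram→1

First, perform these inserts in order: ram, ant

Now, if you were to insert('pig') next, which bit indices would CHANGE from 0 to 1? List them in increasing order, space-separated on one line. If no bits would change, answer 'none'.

Answer: 2 8

Derivation:
Start: bits=00000000000000000000
After insert 'ram': sets bits 1 6 -> bits=01000010000000000000
After insert 'ant': sets bits 18 -> bits=01000010000000000010
insert 'pig' would touch bits 2 8; currently bit2=0, bit8=0
Bits that are 0 among those (would change 0->1): 2 8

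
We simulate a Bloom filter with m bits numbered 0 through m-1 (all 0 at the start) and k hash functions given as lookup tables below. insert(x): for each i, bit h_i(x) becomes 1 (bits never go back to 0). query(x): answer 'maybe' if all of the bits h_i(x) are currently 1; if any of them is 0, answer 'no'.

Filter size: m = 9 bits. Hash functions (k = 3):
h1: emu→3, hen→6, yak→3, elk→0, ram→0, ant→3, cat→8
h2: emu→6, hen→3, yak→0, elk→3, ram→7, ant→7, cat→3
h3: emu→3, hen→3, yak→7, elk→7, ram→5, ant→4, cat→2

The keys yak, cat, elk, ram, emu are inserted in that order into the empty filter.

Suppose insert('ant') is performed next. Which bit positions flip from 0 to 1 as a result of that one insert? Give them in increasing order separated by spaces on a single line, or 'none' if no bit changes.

Start: bits=000000000
After insert 'yak': sets bits 0 3 7 -> bits=100100010
After insert 'cat': sets bits 2 3 8 -> bits=101100011
After insert 'elk': sets bits 0 3 7 -> bits=101100011
After insert 'ram': sets bits 0 5 7 -> bits=101101011
After insert 'emu': sets bits 3 6 -> bits=101101111
insert 'ant' would touch bits 3 4 7; currently bit3=1, bit4=0, bit7=1
Bits that are 0 among those (would change 0->1): 4

Answer: 4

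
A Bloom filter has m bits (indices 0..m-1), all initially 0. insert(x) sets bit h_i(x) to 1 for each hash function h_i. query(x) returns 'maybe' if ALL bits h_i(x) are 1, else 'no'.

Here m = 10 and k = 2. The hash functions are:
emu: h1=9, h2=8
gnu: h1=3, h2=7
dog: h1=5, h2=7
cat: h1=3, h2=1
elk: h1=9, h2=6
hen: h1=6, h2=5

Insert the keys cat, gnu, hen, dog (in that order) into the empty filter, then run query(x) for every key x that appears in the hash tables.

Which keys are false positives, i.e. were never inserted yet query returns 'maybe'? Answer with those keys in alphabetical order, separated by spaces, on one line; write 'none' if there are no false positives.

Start: bits=0000000000
After insert 'cat': sets bits 1 3 -> bits=0101000000
After insert 'gnu': sets bits 3 7 -> bits=0101000100
After insert 'hen': sets bits 5 6 -> bits=0101011100
After insert 'dog': sets bits 5 7 -> bits=0101011100
Not inserted: elk emu — query each against bits=0101011100:
query elk: checks bit6=1, bit9=0 (has a 0) -> no => not a false positive
query emu: checks bit8=0, bit9=0 (has a 0) -> no => not a false positive
False positives (alphabetical): none

Answer: none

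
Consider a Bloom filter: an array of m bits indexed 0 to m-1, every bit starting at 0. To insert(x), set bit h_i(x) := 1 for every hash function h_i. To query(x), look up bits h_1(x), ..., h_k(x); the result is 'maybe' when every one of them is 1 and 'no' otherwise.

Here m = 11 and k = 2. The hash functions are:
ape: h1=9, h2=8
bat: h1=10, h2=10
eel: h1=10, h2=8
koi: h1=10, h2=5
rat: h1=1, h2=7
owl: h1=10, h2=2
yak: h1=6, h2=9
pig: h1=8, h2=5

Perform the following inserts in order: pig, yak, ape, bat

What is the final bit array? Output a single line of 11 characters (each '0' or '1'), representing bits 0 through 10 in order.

Start: bits=00000000000
After insert 'pig': sets bits 5 8 -> bits=00000100100
After insert 'yak': sets bits 6 9 -> bits=00000110110
After insert 'ape': sets bits 8 9 -> bits=00000110110
After insert 'bat': sets bits 10 -> bits=00000110111

Answer: 00000110111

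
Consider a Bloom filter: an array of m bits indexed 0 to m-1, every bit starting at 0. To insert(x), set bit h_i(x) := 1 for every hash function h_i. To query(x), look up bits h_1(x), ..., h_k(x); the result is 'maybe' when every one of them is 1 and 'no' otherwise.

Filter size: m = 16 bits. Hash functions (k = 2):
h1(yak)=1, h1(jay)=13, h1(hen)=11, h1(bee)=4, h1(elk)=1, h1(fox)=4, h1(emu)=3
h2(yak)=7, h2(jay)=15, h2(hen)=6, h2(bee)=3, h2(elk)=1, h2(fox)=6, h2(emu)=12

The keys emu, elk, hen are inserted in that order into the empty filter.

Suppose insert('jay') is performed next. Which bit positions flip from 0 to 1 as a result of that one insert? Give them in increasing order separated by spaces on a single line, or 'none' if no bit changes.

Answer: 13 15

Derivation:
Start: bits=0000000000000000
After insert 'emu': sets bits 3 12 -> bits=0001000000001000
After insert 'elk': sets bits 1 -> bits=0101000000001000
After insert 'hen': sets bits 6 11 -> bits=0101001000011000
insert 'jay' would touch bits 13 15; currently bit13=0, bit15=0
Bits that are 0 among those (would change 0->1): 13 15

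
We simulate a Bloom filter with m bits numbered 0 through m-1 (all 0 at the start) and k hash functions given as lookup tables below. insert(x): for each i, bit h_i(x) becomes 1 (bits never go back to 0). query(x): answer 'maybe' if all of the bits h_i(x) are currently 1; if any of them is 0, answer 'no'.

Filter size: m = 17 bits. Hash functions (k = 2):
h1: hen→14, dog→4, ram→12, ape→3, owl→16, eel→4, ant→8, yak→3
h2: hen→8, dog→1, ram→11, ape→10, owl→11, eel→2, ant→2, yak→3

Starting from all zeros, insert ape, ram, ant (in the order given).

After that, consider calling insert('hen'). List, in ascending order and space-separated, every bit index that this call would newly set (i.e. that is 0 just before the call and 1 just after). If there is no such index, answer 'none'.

Start: bits=00000000000000000
After insert 'ape': sets bits 3 10 -> bits=00010000001000000
After insert 'ram': sets bits 11 12 -> bits=00010000001110000
After insert 'ant': sets bits 2 8 -> bits=00110000101110000
insert 'hen' would touch bits 8 14; currently bit8=1, bit14=0
Bits that are 0 among those (would change 0->1): 14

Answer: 14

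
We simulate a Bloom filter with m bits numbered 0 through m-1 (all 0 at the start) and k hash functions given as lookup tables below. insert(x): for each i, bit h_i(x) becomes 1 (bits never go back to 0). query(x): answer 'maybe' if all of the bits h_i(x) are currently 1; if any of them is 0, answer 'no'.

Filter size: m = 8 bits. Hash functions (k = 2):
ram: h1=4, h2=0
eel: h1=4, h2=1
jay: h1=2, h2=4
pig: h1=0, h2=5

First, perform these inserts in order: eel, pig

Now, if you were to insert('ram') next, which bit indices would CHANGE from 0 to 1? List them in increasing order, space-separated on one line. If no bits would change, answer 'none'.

Answer: none

Derivation:
Start: bits=00000000
After insert 'eel': sets bits 1 4 -> bits=01001000
After insert 'pig': sets bits 0 5 -> bits=11001100
insert 'ram' would touch bits 0 4; currently bit0=1, bit4=1
Bits that are 0 among those (would change 0->1): none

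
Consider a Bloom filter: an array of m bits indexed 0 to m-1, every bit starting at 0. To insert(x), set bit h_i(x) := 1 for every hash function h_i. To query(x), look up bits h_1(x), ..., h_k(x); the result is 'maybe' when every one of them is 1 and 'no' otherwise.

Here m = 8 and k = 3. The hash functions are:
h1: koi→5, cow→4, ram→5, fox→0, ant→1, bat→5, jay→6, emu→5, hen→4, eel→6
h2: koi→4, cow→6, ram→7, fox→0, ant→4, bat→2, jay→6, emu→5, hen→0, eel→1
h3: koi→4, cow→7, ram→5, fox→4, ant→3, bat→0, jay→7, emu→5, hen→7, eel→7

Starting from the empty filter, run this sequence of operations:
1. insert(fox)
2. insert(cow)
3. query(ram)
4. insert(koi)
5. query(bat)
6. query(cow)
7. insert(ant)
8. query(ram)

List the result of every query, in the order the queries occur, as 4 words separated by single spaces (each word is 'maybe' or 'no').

Start: bits=00000000
Op 1: insert fox -> sets bits 0 4 -> bits=10001000
Op 2: insert cow -> sets bits 4 6 7 -> bits=10001011
Op 3: query ram -> checks bit5=0, bit7=1 (has a 0) -> no
Op 4: insert koi -> sets bits 4 5 -> bits=10001111
Op 5: query bat -> checks bit0=1, bit2=0, bit5=1 (has a 0) -> no
Op 6: query cow -> checks bit4=1, bit6=1, bit7=1 (all 1) -> maybe
Op 7: insert ant -> sets bits 1 3 4 -> bits=11011111
Op 8: query ram -> checks bit5=1, bit7=1 (all 1) -> maybe
Query results in order: no no maybe maybe

Answer: no no maybe maybe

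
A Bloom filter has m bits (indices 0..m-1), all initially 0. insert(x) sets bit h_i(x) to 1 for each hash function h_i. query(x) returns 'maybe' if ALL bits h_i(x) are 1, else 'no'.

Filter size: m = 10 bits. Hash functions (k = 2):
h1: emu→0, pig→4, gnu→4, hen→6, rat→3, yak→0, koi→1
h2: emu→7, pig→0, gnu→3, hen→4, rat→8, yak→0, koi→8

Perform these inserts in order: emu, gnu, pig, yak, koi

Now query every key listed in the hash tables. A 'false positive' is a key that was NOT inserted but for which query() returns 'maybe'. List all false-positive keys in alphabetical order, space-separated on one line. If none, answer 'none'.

Start: bits=0000000000
After insert 'emu': sets bits 0 7 -> bits=1000000100
After insert 'gnu': sets bits 3 4 -> bits=1001100100
After insert 'pig': sets bits 0 4 -> bits=1001100100
After insert 'yak': sets bits 0 -> bits=1001100100
After insert 'koi': sets bits 1 8 -> bits=1101100110
Not inserted: hen rat — query each against bits=1101100110:
query hen: checks bit4=1, bit6=0 (has a 0) -> no => not a false positive
query rat: checks bit3=1, bit8=1 (all 1) -> maybe => FALSE POSITIVE
False positives (alphabetical): rat

Answer: rat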